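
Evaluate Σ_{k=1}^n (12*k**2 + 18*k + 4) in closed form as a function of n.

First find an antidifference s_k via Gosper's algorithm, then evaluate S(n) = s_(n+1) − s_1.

Compute t_(k+1)/t_k: get (6*k**2 + 21*k + 17)/(6*k**2 + 9*k + 2).
Gosper form: A/B · C(k+1)/C(k) with A=1, B=1, C=k**2 + 3*k/2 + 1/3.
f must satisfy (1)·f(k+1) − (1)·f(k) = k**2 + 3*k/2 + 1/3.
From deg A=0, deg B=0, deg C=2: d=3.
Match coefficients ⇒ f(k) = k*(4*k**2 + 3*k - 3)/12.
Get s_k = R·t_k = k*(4*k**2 + 3*k - 3) with R(k) = B(k−1)f(k)/C(k) = k*(4*k**2 + 3*k - 3)/(2*(6*k**2 + 9*k + 2)).
Δs = 12*k**2 + 18*k + 4, as required.
Telescope: S(n) = s_(n+1) − s_(1) = 4*n**3 + 15*n**2 + 15*n + 4 − (4) = n*(4*n**2 + 15*n + 15).

S(n) = n*(4*n**2 + 15*n + 15)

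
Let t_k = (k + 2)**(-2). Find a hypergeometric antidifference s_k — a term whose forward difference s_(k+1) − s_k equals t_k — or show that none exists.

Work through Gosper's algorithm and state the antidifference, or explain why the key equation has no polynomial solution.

none (Gosper's algorithm certifies no s_k)

Compute t_(k+1)/t_k: get (k + 2)**2/(k + 3)**2.
A = k**2 + 4*k + 4, B = k**2 + 6*k + 9, C = 1.
Key eq: (k**2 + 4*k + 4)·f(k+1) = (k**2 + 4*k + 4)·f(k) + (1).
Degrees (2,2,0) ⇒ d ≤ 0.
f = c0 ⇒ A·f(k+1) − B(k−1)·f(k) − C = -1. The system {-1 = 0} is inconsistent; no antidifference.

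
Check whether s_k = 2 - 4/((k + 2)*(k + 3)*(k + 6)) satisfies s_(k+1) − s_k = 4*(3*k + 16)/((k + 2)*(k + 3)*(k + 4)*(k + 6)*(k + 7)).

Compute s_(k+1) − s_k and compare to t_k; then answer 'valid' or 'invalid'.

Valid: the claim telescopes to t_k.

s_(k+1) = 2 - 4/((k + 3)*(k + 4)*(k + 7))
s_(k+1) − s_k = 4*(3*k + 16)/(k**5 + 22*k**4 + 185*k**3 + 740*k**2 + 1404*k + 1008)
(s_(k+1) − s_k) − t_k = 0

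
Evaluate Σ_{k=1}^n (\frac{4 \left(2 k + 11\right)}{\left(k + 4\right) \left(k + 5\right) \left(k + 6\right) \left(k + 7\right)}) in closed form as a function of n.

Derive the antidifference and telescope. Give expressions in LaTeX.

S(n) = \frac{4 n \left(n + 12\right)}{35 \left(n^{2} + 12 n + 35\right)}

Step 1: r(k) = (k + 4)*(2*k + 13)/((k + 8)*(2*k + 11)).
So A=k + 4 and B=k + 8, with C=k + 11/2.
Need (k + 4)·f(k+1) − (k + 7)·f(k) = k + 11/2.
Bound: deg f ≤ 3.
Coefficient equations give f(k) = k*(k + 5)*(k + 10)/48.
R(k) = B(k−1)·f(k)/C(k) = k*(k + 5)*(k + 7)*(k + 10)/(24*(2*k + 11)); s_k = R·t_k = k*(k + 10)/(6*(k**2 + 10*k + 24)).
s_(k+1) − s_k = 4*(2*k + 11)/(k**4 + 22*k**3 + 179*k**2 + 638*k + 840) = t_k.
s_(n+1) = (n**2 + 12*n + 11)/(6*(n**2 + 12*n + 35)) and s_(1) = 11/210, so S(n) = 4*n*(n + 12)/(35*(n**2 + 12*n + 35)).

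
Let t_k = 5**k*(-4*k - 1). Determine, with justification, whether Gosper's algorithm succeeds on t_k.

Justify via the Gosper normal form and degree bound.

Step 1: r(k) = 5*(4*k + 5)/(4*k + 1).
A = 5, B = 1, C = k + 1/4.
Need (5)·f(k+1) − (1)·f(k) = k + 1/4.
Bound: deg f ≤ 1.
Solving with deg f ≤ 1: f(k) = (k - 1)/4.
R(k) = B(k−1)·f(k)/C(k) = (k - 1)/(4*k + 1); s_k = R·t_k = 5**k*(1 - k).
s_(k+1) − s_k = 5**k*(-4*k - 1) = t_k.

Yes. s_k = 5**k*(1 - k).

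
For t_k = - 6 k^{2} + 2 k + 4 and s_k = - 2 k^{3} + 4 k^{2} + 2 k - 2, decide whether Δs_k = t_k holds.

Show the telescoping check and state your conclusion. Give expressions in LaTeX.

valid (s_(k+1) − s_k reduces to t_k)

s_(k+1) = -2*k**3 - 2*k**2 + 4*k + 2
s_(k+1) − s_k = -6*k**2 + 2*k + 4
(s_(k+1) − s_k) − t_k = 0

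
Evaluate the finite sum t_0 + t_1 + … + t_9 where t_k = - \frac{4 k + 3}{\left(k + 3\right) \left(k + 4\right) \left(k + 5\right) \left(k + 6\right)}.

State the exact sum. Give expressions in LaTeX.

Compute t_(k+1)/t_k: get (k + 3)*(4*k + 7)/((k + 7)*(4*k + 3)).
Factor: A=k + 3; B=k + 7; C=k + 3/4.
Need (k + 3)·f(k+1) − (k + 6)·f(k) = k + 3/4.
deg f ≤ 3 (via 1,1,1).
A polynomial solution: f(k) = k*(k**2 + 12*k + 7)/80.
So s_k = (B(k−1)f/C)·t_k = (k*(k + 6)*(k**2 + 12*k + 7)/(20*(4*k + 3)))·t_k = k*(-k**2 - 12*k - 7)/(20*(k + 3)*(k + 4)*(k + 5)).
Check: Δs_k = (-4*k - 3)/(k**4 + 18*k**3 + 119*k**2 + 342*k + 360). ✓
Telescoping: Σ = s_(10) − s_(0) = -227/5460 − (0) = -227/5460.

Σ = -227/5460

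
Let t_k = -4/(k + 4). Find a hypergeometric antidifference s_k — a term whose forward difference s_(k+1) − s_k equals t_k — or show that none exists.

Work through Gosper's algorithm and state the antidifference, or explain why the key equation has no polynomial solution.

none (Gosper's algorithm certifies no s_k)

r(k) = (k + 4)/(k + 5) after simplifying.
So A=k + 4 and B=k + 5, with C=1.
Solve (k + 4)·f(k+1) − (k + 4)·f(k) = 1.
Bound: deg f ≤ 0.
Put f(k) = c0: A·f(k+1) − B(k−1)·f(k) − C = -1; need -1 = 0 — inconsistent ⇒ no f, not summable.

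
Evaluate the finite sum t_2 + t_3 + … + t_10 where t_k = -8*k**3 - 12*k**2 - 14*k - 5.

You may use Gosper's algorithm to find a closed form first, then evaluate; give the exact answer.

Σ = -29601

Compute t_(k+1)/t_k: get (8*k**3 + 36*k**2 + 62*k + 39)/(8*k**3 + 12*k**2 + 14*k + 5).
So A=1 and B=1, with C=k**3 + 3*k**2/2 + 7*k/4 + 5/8.
Set up (1)·f(k+1) − (1)·f(k) − (k**3 + 3*k**2/2 + 7*k/4 + 5/8) = 0.
Bound: deg f ≤ 4.
Match coefficients ⇒ f(k) = k**2*(2*k**2 + 3)/8.
Then R = B(k−1)f/C = k**2*(2*k**2 + 3)/((2*k + 1)*(4*k**2 + 4*k + 5)), so s_k = R(k)·t_k = k**2*(-2*k**2 - 3).
Δs = -8*k**3 - 12*k**2 - 14*k - 5, as required.
Sum = s_(11) − s_(2); s_(11) = -29645, s_(2) = -44 ⇒ -29601.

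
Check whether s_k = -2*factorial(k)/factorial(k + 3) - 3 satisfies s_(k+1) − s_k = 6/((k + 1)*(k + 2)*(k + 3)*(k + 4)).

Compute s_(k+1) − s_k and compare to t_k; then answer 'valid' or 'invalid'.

valid (s_(k+1) − s_k reduces to t_k)

s_(k+1) = -2*factorial(k + 1)/factorial(k + 4) - 3
s_(k+1) − s_k = 6/((k + 1)*(k + 2)*(k + 3)*(k + 4))
(s_(k+1) − s_k) − t_k = 0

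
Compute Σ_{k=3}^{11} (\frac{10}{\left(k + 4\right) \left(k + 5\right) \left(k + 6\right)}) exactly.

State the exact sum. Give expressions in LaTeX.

r(k) = (k + 4)/(k + 7) after simplifying.
A = k + 4, B = k + 7, C = 1.
Need (k + 4)·f(k+1) − (k + 6)·f(k) = 1.
deg f ≤ 2 (via 1,1,0).
A polynomial solution: f(k) = k*(k + 9)/40.
Certificate R = B(k−1)f/C = k*(k + 6)*(k + 9)/40 gives s_k = k*(k + 9)/(4*(k + 4)*(k + 5)).
s_(k+1) − s_k = 10/(k**3 + 15*k**2 + 74*k + 120) = t_k.
Σ_(k=3)^(11) t_k = s_(12) − s_(3) = 63/272 − (9/56) = 135/1904.

Σ = 135/1904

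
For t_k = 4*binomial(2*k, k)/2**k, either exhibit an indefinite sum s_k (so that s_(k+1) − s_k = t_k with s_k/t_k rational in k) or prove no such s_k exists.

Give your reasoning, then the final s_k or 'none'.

none (Gosper's algorithm certifies no s_k)

The ratio is (2*k + 1)/(k + 1).
Take A(k)=2*k + 1, B(k)=k + 1, C(k)=1.
Set up (2*k + 1)·f(k+1) − (k)·f(k) − (1) = 0.
d = -1 from the (1,1,0) case.
deg f ≤ -1 is impossible — no certificate.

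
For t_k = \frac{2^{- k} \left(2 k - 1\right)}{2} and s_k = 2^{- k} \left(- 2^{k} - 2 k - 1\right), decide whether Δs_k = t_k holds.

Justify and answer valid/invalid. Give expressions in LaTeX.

Valid: the claim telescopes to t_k.

s_(k+1) = -1 - k/2**k - 3/(2*2**k)
s_(k+1) − s_k = (2*k - 1)/(2*2**k)
(s_(k+1) − s_k) − t_k = 0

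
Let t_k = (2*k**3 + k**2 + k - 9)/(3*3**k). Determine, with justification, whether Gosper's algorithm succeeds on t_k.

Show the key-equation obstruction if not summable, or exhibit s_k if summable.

Yes. s_k = (-k**3 - 2*k**2 - 4*k + 1)/3**k.

r(k) = (k + 2*(k + 1)**3 + (k + 1)**2 - 8)/(3*(2*k**3 + k**2 + k - 9)) after simplifying.
A = 1/3, B = 1, C = k**3 + k**2/2 + k/2 - 9/2.
Key eq: (1/3)·f(k+1) = (1)·f(k) + (k**3 + k**2/2 + k/2 - 9/2).
deg f ≤ 3 (via 0,0,3).
A polynomial solution: f(k) = -3*(k**3 + 2*k**2 + 4*k - 1)/2.
Certificate R = B(k−1)f/C = -3*(k**3 + 2*k**2 + 4*k - 1)/(2*k**3 + k**2 + k - 9) gives s_k = (-k**3 - 2*k**2 - 4*k + 1)/3**k.
s_(k+1) − s_k = (2*k**3 + k**2 + k - 9)/(3*3**k) = t_k.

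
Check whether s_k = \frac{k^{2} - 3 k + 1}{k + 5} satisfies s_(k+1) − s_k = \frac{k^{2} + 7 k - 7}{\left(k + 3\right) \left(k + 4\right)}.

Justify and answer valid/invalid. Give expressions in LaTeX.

s_(k+1) = (k**2 - k - 1)/(k + 6)
s_(k+1) − s_k = (k**2 + 11*k - 11)/(k**2 + 11*k + 30)
(s_(k+1) − s_k) − t_k = 2*(-11*k**2 - 39*k + 39)/(k**4 + 18*k**3 + 119*k**2 + 342*k + 360)

Invalid: residual \frac{2 \left(- 11 k^{2} - 39 k + 39\right)}{k^{4} + 18 k^{3} + 119 k^{2} + 342 k + 360} ≠ 0.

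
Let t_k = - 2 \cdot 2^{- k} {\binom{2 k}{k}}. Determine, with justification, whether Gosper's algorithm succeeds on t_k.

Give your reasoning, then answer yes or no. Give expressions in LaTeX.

Compute t_(k+1)/t_k: get (2*k + 1)/(k + 1).
Take A(k)=2*k + 1, B(k)=k + 1, C(k)=1.
Key eq: (2*k + 1)·f(k+1) = (k)·f(k) + (1).
d = -1 from the (1,1,0) case.
Bound -1 < 0, so the key equation has no polynomial solution.

No; the degree bound rules out any f.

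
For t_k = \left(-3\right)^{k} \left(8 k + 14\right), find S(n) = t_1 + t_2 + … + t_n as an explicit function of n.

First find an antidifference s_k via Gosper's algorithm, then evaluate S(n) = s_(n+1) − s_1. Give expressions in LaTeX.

Compute t_(k+1)/t_k: get 3*(-4*k - 11)/(4*k + 7).
Factor: A=-3; B=1; C=k + 7/4.
Need (-3)·f(k+1) − (1)·f(k) = k + 7/4.
d = 1 from the (0,0,1) case.
Solve for f: f(k) = -(k + 1)/4 (degree 1 ≤ 1).
Get s_k = R·t_k = -2*(-3)**k*(k + 1) with R(k) = B(k−1)f(k)/C(k) = -(k + 1)/(4*k + 7).
Check: Δs_k = (-3)**k*(8*k + 14). ✓
Telescope: S(n) = s_(n+1) − s_(1) = 6*(-3)**n*(n + 2) − (12) = 6*(-3)**n*n + 12*(-3)**n - 12.

S(n) = 6 \left(-3\right)^{n} n + 12 \left(-3\right)^{n} - 12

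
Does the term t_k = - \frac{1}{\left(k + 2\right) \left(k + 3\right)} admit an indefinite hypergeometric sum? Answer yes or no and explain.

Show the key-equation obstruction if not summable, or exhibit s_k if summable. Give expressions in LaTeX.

Yes. s_k = - \frac{k}{2 k + 4}.

Ratio r(k) = (k + 2)/(k + 4).
A = k + 2, B = k + 4, C = 1.
Set up (k + 2)·f(k+1) − (k + 3)·f(k) − (1) = 0.
Bound: deg f ≤ 1.
Solve for f: f(k) = k/2 (degree 1 ≤ 1).
So s_k = (B(k−1)f/C)·t_k = (k*(k + 3)/2)·t_k = -k/(2*k + 4).
s_(k+1) − s_k = -1/(k**2 + 5*k + 6) = t_k.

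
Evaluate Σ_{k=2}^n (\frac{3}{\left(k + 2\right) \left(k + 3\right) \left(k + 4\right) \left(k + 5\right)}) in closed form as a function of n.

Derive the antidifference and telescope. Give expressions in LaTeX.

S(n) = \frac{n^{3} + 12 n^{2} + 47 n - 60}{120 \left(n^{3} + 12 n^{2} + 47 n + 60\right)}

r(k) = (k + 2)/(k + 6) after simplifying.
So A=k + 2 and B=k + 6, with C=1.
f must satisfy (k + 2)·f(k+1) − (k + 5)·f(k) = 1.
Degrees (1,1,0) ⇒ d ≤ 3.
Match coefficients ⇒ f(k) = k*(k**2 + 9*k + 26)/72.
Get s_k = R·t_k = k*(k**2 + 9*k + 26)/(24*(k + 2)*(k + 3)*(k + 4)) with R(k) = B(k−1)f(k)/C(k) = k*(k + 5)*(k**2 + 9*k + 26)/72.
Verify: 3/(k**4 + 14*k**3 + 71*k**2 + 154*k + 120) matches t_k.
Σ_(k=2)^n t_k = s_(n+1) − s_(2) = ((n**3 + 12*n**2 + 47*n + 36)/(24*(n**3 + 12*n**2 + 47*n + 60))) − (1/30), i.e. (n**3 + 12*n**2 + 47*n - 60)/(120*(n**3 + 12*n**2 + 47*n + 60)).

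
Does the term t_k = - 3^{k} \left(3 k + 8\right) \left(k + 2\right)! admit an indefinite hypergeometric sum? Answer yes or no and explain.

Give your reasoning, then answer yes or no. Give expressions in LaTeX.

The ratio is 3*(k + 3)*(3*k + 11)/(3*k + 8).
Normal form (A,B,C) = (3*k + 9, 1, k + 8/3).
Key eq: (3*k + 9)·f(k+1) = (1)·f(k) + (k + 8/3).
deg f ≤ 0 (via 1,0,1).
Solve for f: f(k) = 1/3 (degree 0 ≤ 0).
Certificate R = B(k−1)f/C = 1/(3*k + 8) gives s_k = -3**k*factorial(k + 2).
Verify: -3**k*(3*k + 8)*factorial(k + 2) matches t_k.

Yes. s_k = - 3^{k} \left(k + 2\right)!.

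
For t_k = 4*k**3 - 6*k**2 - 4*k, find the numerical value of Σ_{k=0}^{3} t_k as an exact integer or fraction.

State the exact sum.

Σ = 36

Ratio r(k) = (2*k**3 + 3*k**2 - 2*k - 3)/(k*(2*k**2 - 3*k - 2)).
A = 1, B = 1, C = k**3 - 3*k**2/2 - k.
Need (1)·f(k+1) − (1)·f(k) = k**3 - 3*k**2/2 - k.
deg f ≤ 4 (via 0,0,3).
Coefficient equations give f(k) = k*(k - 1)*(k**2 - 3*k - 1)/4.
Get s_k = R·t_k = k*(k**3 - 4*k**2 + 2*k + 1) with R(k) = B(k−1)f(k)/C(k) = (k - 1)*(k**2 - 3*k - 1)/(2*(k - 2)*(2*k + 1)).
Δs = 2*k*(2*k**2 - 3*k - 2), as required.
Telescoping: Σ = s_(4) − s_(0) = 36 − (0) = 36.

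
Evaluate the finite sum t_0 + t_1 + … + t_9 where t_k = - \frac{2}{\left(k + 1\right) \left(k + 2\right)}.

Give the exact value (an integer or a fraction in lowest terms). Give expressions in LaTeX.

Σ = -20/11

t_(k+1)/t_k = (k + 1)/(k + 3).
Take A(k)=k + 1, B(k)=k + 3, C(k)=1.
Set up (k + 1)·f(k+1) − (k + 2)·f(k) − (1) = 0.
d = 1 from the (1,1,0) case.
Solve for f: f(k) = k (degree 1 ≤ 1).
R(k) = B(k−1)·f(k)/C(k) = k*(k + 2); s_k = R·t_k = -2*k/(k + 1).
Δs = -2/(k**2 + 3*k + 2), as required.
Σ_(k=0)^(9) t_k = s_(10) − s_(0) = -20/11 − (0) = -20/11.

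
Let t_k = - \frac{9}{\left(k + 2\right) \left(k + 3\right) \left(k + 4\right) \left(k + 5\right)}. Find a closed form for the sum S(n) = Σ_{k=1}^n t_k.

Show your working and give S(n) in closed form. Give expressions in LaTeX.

S(n) = \frac{n \left(- n^{2} - 12 n - 47\right)}{20 \left(n^{3} + 12 n^{2} + 47 n + 60\right)}

Compute t_(k+1)/t_k: get (k + 2)/(k + 6).
So A=k + 2 and B=k + 6, with C=1.
f must satisfy (k + 2)·f(k+1) − (k + 5)·f(k) = 1.
Bound: deg f ≤ 3.
Solving with deg f ≤ 3: f(k) = k*(k**2 + 9*k + 26)/72.
Get s_k = R·t_k = k*(-k**2 - 9*k - 26)/(8*(k + 2)*(k + 3)*(k + 4)) with R(k) = B(k−1)f(k)/C(k) = k*(k + 5)*(k**2 + 9*k + 26)/72.
s_(k+1) − s_k = -9/(k**4 + 14*k**3 + 71*k**2 + 154*k + 120) = t_k.
s_(n+1) = (-n**3 - 12*n**2 - 47*n - 36)/(8*(n**3 + 12*n**2 + 47*n + 60)) and s_(1) = -3/40, so S(n) = n*(-n**2 - 12*n - 47)/(20*(n**3 + 12*n**2 + 47*n + 60)).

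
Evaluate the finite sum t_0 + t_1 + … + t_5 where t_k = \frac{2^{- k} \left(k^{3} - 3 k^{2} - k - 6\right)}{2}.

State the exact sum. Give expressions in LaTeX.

t_(k+1)/t_k = (k**3 - 4*k - 9)/(2*(k**3 - 3*k**2 - k - 6)).
Take A(k)=1/2, B(k)=1, C(k)=k**3 - 3*k**2 - k - 6.
Key eq: (1/2)·f(k+1) = (1)·f(k) + (k**3 - 3*k**2 - k - 6).
From deg A=0, deg B=0, deg C=3: d=3.
Solve for f: f(k) = -2*(k - 1)*(k**2 + k + 3) (degree 3 ≤ 3).
R(k) = B(k−1)·f(k)/C(k) = -2*(k - 1)*(k**2 + k + 3)/(k**3 - 3*k**2 - k - 6); s_k = R·t_k = (-k**3 - 2*k + 3)/2**k.
s_(k+1) − s_k = (k**3 - 3*k**2 - k - 6)/(2*2**k) = t_k.
Σ_(k=0)^(5) t_k = s_(6) − s_(0) = -225/64 − (3) = -417/64.

Σ = -417/64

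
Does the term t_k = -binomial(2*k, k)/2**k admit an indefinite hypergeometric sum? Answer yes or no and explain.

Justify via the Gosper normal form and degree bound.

No — key equation has no polynomial f.

Compute t_(k+1)/t_k: get (2*k + 1)/(k + 1).
Gosper form: A/B · C(k+1)/C(k) with A=2*k + 1, B=k + 1, C=1.
Solve (2*k + 1)·f(k+1) − (k)·f(k) = 1.
deg f ≤ -1 (via 1,1,0).
d = -1 < 0 ⇒ no nonzero polynomial f; not summable.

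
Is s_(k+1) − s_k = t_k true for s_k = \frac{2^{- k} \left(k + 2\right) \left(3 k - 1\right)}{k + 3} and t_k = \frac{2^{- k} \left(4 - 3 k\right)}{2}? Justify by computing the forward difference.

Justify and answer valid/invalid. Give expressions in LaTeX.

s_(k+1) = (k + 3)*(3*k + 2)/(2*2**k*(k + 4))
s_(k+1) − s_k = (-3*k**3 - 14*k**2 + 3*k + 34)/(2*2**k*(k**2 + 7*k + 12))
(s_(k+1) − s_k) − t_k = (3*k**2 + 11*k - 14)/(2*2**k*(k**2 + 7*k + 12))

Invalid: residual \frac{2^{- k} \left(3 k^{2} + 11 k - 14\right)}{2 \left(k^{2} + 7 k + 12\right)} ≠ 0.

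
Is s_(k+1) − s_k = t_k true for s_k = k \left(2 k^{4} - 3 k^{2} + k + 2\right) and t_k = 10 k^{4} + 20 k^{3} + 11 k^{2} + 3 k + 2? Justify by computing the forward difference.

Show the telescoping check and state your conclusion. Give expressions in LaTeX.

valid (s_(k+1) − s_k reduces to t_k)

s_(k+1) = (k + 1)*(k + 2*(k + 1)**4 - 3*(k + 1)**2 + 3)
s_(k+1) − s_k = 10*k**4 + 20*k**3 + 11*k**2 + 3*k + 2
(s_(k+1) − s_k) − t_k = 0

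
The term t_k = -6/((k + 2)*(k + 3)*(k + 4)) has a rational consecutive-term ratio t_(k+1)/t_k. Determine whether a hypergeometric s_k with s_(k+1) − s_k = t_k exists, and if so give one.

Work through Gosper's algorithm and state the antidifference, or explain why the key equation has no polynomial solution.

Step 1: r(k) = (k + 2)/(k + 5).
Factor: A=k + 2; B=k + 5; C=1.
Need (k + 2)·f(k+1) − (k + 4)·f(k) = 1.
Bound: deg f ≤ 2.
Match coefficients ⇒ f(k) = k*(k + 5)/12.
Get s_k = R·t_k = k*(-k - 5)/(2*(k + 2)*(k + 3)) with R(k) = B(k−1)f(k)/C(k) = k*(k + 4)*(k + 5)/12.
Check: Δs_k = -6/(k**3 + 9*k**2 + 26*k + 24). ✓

s_k = k*(-k - 5)/(2*(k + 2)*(k + 3))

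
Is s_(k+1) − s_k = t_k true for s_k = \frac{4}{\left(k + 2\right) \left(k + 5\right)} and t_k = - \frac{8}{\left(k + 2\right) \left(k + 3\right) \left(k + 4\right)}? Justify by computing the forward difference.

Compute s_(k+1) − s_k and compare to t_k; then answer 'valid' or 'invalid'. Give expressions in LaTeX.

Invalid: residual \frac{8 \left(3 k + 14\right)}{k^{5} + 20 k^{4} + 155 k^{3} + 580 k^{2} + 1044 k + 720} ≠ 0.

s_(k+1) = 4/((k + 3)*(k + 6))
s_(k+1) − s_k = 8*(-k - 4)/(k**4 + 16*k**3 + 91*k**2 + 216*k + 180)
(s_(k+1) − s_k) − t_k = 8*(3*k + 14)/(k**5 + 20*k**4 + 155*k**3 + 580*k**2 + 1044*k + 720)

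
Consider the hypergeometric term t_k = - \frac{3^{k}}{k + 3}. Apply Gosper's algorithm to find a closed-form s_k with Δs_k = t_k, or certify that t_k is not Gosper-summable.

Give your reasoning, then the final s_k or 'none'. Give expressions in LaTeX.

no hypergeometric antidifference exists

The ratio is 3*(k + 3)/(k + 4).
Factor: A=3*k + 9; B=k + 4; C=1.
Solve (3*k + 9)·f(k+1) − (k + 3)·f(k) = 1.
From deg A=1, deg B=1, deg C=0: d=-1.
Negative degree bound (-1): no f exists, t_k not Gosper-summable.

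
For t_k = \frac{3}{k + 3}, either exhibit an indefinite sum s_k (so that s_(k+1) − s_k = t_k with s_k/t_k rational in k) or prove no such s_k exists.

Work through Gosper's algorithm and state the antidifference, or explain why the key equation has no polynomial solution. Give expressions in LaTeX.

no hypergeometric antidifference exists

t_(k+1)/t_k = (k + 3)/(k + 4).
A = k + 3, B = k + 4, C = 1.
f must satisfy (k + 3)·f(k+1) − (k + 3)·f(k) = 1.
Degrees (1,1,0) ⇒ d ≤ 0.
Write f(k) = c0. Then LHS − RHS = -1, requiring -1 = 0: contradictory. No certificate.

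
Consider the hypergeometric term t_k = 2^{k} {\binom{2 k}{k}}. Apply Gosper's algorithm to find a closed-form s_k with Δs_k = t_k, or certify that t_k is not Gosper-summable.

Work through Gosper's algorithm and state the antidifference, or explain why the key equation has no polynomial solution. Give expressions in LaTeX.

none (Gosper's algorithm certifies no s_k)

Step 1: r(k) = 4*(2*k + 1)/(k + 1).
So A=8*k + 4 and B=k + 1, with C=1.
Set up (8*k + 4)·f(k+1) − (k)·f(k) − (1) = 0.
From deg A=1, deg B=1, deg C=0: d=-1.
Negative degree bound (-1): no f exists, t_k not Gosper-summable.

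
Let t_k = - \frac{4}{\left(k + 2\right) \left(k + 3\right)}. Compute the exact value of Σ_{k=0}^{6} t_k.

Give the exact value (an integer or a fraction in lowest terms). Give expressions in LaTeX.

Σ = -14/9

Compute t_(k+1)/t_k: get (k + 2)/(k + 4).
Take A(k)=k + 2, B(k)=k + 4, C(k)=1.
f must satisfy (k + 2)·f(k+1) − (k + 3)·f(k) = 1.
Degrees (1,1,0) ⇒ d ≤ 1.
Coefficient equations give f(k) = k/2.
So s_k = (B(k−1)f/C)·t_k = (k*(k + 3)/2)·t_k = -2*k/(k + 2).
s_(k+1) − s_k = -4/(k**2 + 5*k + 6) = t_k.
Sum = s_(7) − s_(0); s_(7) = -14/9, s_(0) = 0 ⇒ -14/9.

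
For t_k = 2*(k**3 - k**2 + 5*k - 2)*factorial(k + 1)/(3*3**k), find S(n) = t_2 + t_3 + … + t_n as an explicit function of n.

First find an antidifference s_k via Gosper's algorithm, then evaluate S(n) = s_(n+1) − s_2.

S(n) = 2*3**(-n - 1)*(n - 1)*(n + 1)*factorial(n + 2)

The ratio is (k + 2)*(5*k + (k + 1)**3 - (k + 1)**2 + 3)/(3*(k**3 - k**2 + 5*k - 2)).
Normal form (A,B,C) = (k/3 + 2/3, 1, k**3 - k**2 + 5*k - 2).
f must satisfy (k/3 + 2/3)·f(k+1) − (1)·f(k) = k**3 - k**2 + 5*k - 2.
Degrees (1,0,3) ⇒ d ≤ 2.
Solve for f: f(k) = 3*k*(k - 2) (degree 2 ≤ 2).
Certificate R = B(k−1)f/C = 3*k*(k - 2)/(k**3 - k**2 + 5*k - 2) gives s_k = 2*k*(k - 2)*factorial(k + 1)/3**k.
Δs = 2*(k**3 - k**2 + 5*k - 2)*factorial(k + 1)/(3*3**k), as required.
s_(n+1) = 2*3**(-n - 1)*(n - 1)*(n + 1)*factorial(n + 2) and s_(2) = 0, so S(n) = 2*3**(-n - 1)*(n - 1)*(n + 1)*factorial(n + 2).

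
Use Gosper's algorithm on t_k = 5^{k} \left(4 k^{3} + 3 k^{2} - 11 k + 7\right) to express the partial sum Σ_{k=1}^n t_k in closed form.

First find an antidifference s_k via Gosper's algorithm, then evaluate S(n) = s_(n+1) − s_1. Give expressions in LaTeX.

r(k) = 5*(4*k**3 + 15*k**2 + 7*k + 3)/(4*k**3 + 3*k**2 - 11*k + 7) after simplifying.
Gosper form: A/B · C(k+1)/C(k) with A=5, B=1, C=k**3 + 3*k**2/4 - 11*k/4 + 7/4.
Need (5)·f(k+1) − (1)·f(k) = k**3 + 3*k**2/4 - 11*k/4 + 7/4.
deg f ≤ 3 (via 0,0,3).
Solving with deg f ≤ 3: f(k) = (k**3 - 3*k**2 + k + 3)/4.
Certificate R = B(k−1)f/C = (k**3 - 3*k**2 + k + 3)/(4*k**3 + 3*k**2 - 11*k + 7) gives s_k = 5**k*(k**3 - 3*k**2 + k + 3).
Check: Δs_k = 5**k*(4*k**3 + 3*k**2 - 11*k + 7). ✓
Σ_(k=1)^n t_k = s_(n+1) − s_(1) = (5**(n + 1)*(n**3 - 2*n + 2)) − (10), i.e. 5*5**n*n**3 - 10*5**n*n + 10*5**n - 10.

S(n) = 5 \cdot 5^{n} n^{3} - 10 \cdot 5^{n} n + 10 \cdot 5^{n} - 10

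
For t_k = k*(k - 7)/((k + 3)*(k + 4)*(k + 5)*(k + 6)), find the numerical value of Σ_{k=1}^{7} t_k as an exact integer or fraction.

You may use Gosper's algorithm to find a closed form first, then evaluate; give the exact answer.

Σ = -7/330

t_(k+1)/t_k = (k - 6)*(k + 1)*(k + 3)/(k*(k - 7)*(k + 7)).
Factor: A=k + 3; B=k + 7; C=k**2 - 7*k.
f must satisfy (k + 3)·f(k+1) − (k + 6)·f(k) = k**2 - 7*k.
From deg A=1, deg B=1, deg C=2: d=3.
Match coefficients ⇒ f(k) = k*(k - 47)*(k - 1)/60.
So s_k = (B(k−1)f/C)·t_k = ((k - 47)*(k - 1)*(k + 6)/(60*(k - 7)))·t_k = k*(k**2 - 48*k + 47)/(60*(k + 3)*(k + 4)*(k + 5)).
Check: Δs_k = k*(k - 7)/(k**4 + 18*k**3 + 119*k**2 + 342*k + 360). ✓
Evaluate s at k=8 and k=1: -7/330 and 0; difference -7/330.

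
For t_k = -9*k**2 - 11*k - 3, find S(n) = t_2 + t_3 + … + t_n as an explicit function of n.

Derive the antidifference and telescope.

S(n) = -3*n**3 - 10*n**2 - 10*n + 23

Step 1: r(k) = (9*k**2 + 29*k + 23)/(9*k**2 + 11*k + 3).
Gosper form: A/B · C(k+1)/C(k) with A=1, B=1, C=k**2 + 11*k/9 + 1/3.
f must satisfy (1)·f(k+1) − (1)·f(k) = k**2 + 11*k/9 + 1/3.
From deg A=0, deg B=0, deg C=2: d=3.
Match coefficients ⇒ f(k) = k*(3*k**2 + k - 1)/9.
Certificate R = B(k−1)f/C = k*(3*k**2 + k - 1)/(9*k**2 + 11*k + 3) gives s_k = k*(-3*k**2 - k + 1).
Verify: -9*k**2 - 11*k - 3 matches t_k.
Σ_(k=2)^n t_k = s_(n+1) − s_(2) = (-3*n**3 - 10*n**2 - 10*n - 3) − (-26), i.e. -3*n**3 - 10*n**2 - 10*n + 23.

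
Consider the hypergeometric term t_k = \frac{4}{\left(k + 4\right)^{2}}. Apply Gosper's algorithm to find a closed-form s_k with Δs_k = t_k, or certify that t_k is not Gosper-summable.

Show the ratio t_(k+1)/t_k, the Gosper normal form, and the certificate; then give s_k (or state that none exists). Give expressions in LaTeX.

The ratio is (k + 4)**2/(k + 5)**2.
Normal form (A,B,C) = (k**2 + 8*k + 16, k**2 + 10*k + 25, 1).
Solve (k**2 + 8*k + 16)·f(k+1) − (k**2 + 8*k + 16)·f(k) = 1.
From deg A=2, deg B=2, deg C=0: d=0.
Generic f = c0 gives residual -1; -1 = 0 cannot hold, so t_k is not Gosper-summable.

none — t_k is not Gosper-summable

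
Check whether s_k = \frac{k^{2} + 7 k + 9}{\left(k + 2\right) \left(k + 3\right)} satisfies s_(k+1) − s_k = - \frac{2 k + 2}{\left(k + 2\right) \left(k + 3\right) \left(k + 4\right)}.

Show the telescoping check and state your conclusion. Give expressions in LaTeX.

Valid: the claim telescopes to t_k.

s_(k+1) = (7*k + (k + 1)**2 + 16)/((k + 3)*(k + 4))
s_(k+1) − s_k = 2*(-k - 1)/(k**3 + 9*k**2 + 26*k + 24)
(s_(k+1) − s_k) − t_k = 0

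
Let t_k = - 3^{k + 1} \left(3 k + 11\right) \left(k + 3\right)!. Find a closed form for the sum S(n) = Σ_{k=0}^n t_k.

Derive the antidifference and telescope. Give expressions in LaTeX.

Step 1: r(k) = 3*(k + 4)*(3*k + 14)/(3*k + 11).
Take A(k)=3*k + 12, B(k)=1, C(k)=k + 11/3.
Need (3*k + 12)·f(k+1) − (1)·f(k) = k + 11/3.
d = 0 from the (1,0,1) case.
A polynomial solution: f(k) = 1/3.
R(k) = B(k−1)·f(k)/C(k) = 1/(3*k + 11); s_k = R·t_k = -3**(k + 1)*factorial(k + 3).
Check: Δs_k = -3**(k + 1)*(3*k + 11)*factorial(k + 3). ✓
Evaluate: s_(n+1) = -3**(n + 2)*factorial(n + 4); subtract s_(0) = -18 ⇒ S(n) = -9*3**n*factorial(n + 4) + 18.

S(n) = - 9 \cdot 3^{n} \left(n + 4\right)! + 18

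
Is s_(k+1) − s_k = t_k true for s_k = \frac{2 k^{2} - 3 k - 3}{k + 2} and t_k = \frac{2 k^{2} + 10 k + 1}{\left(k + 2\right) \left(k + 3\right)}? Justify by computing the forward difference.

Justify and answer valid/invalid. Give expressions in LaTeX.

valid (s_(k+1) − s_k reduces to t_k)

s_(k+1) = (2*k**2 + k - 4)/(k + 3)
s_(k+1) − s_k = (2*k**2 + 10*k + 1)/(k**2 + 5*k + 6)
(s_(k+1) − s_k) − t_k = 0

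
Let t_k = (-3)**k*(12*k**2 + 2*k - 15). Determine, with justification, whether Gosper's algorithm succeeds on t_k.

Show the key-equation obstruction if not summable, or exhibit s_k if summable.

Yes. s_k = (-3)**k*(-3*k**2 + 4*k + 3).

t_(k+1)/t_k = 3*(-12*k**2 - 26*k + 1)/(12*k**2 + 2*k - 15).
So A=-3 and B=1, with C=k**2 + k/6 - 5/4.
Key eq: (-3)·f(k+1) = (1)·f(k) + (k**2 + k/6 - 5/4).
From deg A=0, deg B=0, deg C=2: d=2.
Solving with deg f ≤ 2: f(k) = -(3*k**2 - 4*k - 3)/12.
So s_k = (B(k−1)f/C)·t_k = (-(3*k**2 - 4*k - 3)/(12*k**2 + 2*k - 15))·t_k = (-3)**k*(-3*k**2 + 4*k + 3).
Δs = (-3)**k*(12*k**2 + 2*k - 15), as required.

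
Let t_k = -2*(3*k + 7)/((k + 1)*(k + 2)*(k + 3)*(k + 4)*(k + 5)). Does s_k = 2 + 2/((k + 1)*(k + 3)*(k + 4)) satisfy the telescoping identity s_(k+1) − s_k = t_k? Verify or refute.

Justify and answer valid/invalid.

Valid — Δs_k = t_k.

s_(k+1) = 2 + 2/((k + 2)*(k + 4)*(k + 5))
s_(k+1) − s_k = 2*(-3*k - 7)/(k**5 + 15*k**4 + 85*k**3 + 225*k**2 + 274*k + 120)
(s_(k+1) − s_k) − t_k = 0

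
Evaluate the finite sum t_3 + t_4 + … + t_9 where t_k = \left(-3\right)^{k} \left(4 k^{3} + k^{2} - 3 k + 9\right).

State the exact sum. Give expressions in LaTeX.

r(k) = 3*(-4*k**3 - 13*k**2 - 11*k - 11)/(4*k**3 + k**2 - 3*k + 9) after simplifying.
So A=-3 and B=1, with C=k**3 + k**2/4 - 3*k/4 + 9/4.
f must satisfy (-3)·f(k+1) − (1)·f(k) = k**3 + k**2/4 - 3*k/4 + 9/4.
Degrees (0,0,3) ⇒ d ≤ 3.
Solving with deg f ≤ 3: f(k) = -(k + 1)*(k**2 - 3*k + 3)/4.
Certificate R = B(k−1)f/C = -(k + 1)*(k**2 - 3*k + 3)/(4*k**3 + k**2 - 3*k + 9) gives s_k = (-3)**k*(-k**3 + 2*k**2 - 3).
Verify: (-3)**k*(4*k**3 + k**2 - 3*k + 9) matches t_k.
Telescoping: Σ = s_(10) − s_(3) = -47416347 − (324) = -47416671.

Σ = -47416671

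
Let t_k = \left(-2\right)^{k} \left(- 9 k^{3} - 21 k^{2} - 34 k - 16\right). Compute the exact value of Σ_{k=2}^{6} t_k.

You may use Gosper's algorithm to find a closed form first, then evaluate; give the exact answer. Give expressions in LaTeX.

Σ = -141712

Ratio r(k) = 2*(-9*k**3 - 48*k**2 - 103*k - 80)/(9*k**3 + 21*k**2 + 34*k + 16).
Factor: A=-2; B=1; C=k**3 + 7*k**2/3 + 34*k/9 + 16/9.
Set up (-2)·f(k+1) − (1)·f(k) − (k**3 + 7*k**2/3 + 34*k/9 + 16/9) = 0.
deg f ≤ 3 (via 0,0,3).
Solving with deg f ≤ 3: f(k) = -k*(3*k**2 + k + 4)/9.
So s_k = (B(k−1)f/C)·t_k = (-k*(3*k**2 + k + 4)/((3*k + 2)*(3*k**2 + 5*k + 8)))·t_k = (-2)**k*k*(3*k**2 + k + 4).
Δs = (-2)**k*(-9*k**3 - 21*k**2 - 34*k - 16), as required.
Evaluate s at k=7 and k=2: -141568 and 144; difference -141712.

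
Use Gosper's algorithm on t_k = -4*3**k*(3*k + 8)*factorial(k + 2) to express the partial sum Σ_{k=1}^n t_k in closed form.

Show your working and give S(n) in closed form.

t_(k+1)/t_k = 3*(k + 3)*(3*k + 11)/(3*k + 8).
Factor: A=3*k + 9; B=1; C=k + 8/3.
Solve (3*k + 9)·f(k+1) − (1)·f(k) = k + 8/3.
deg f ≤ 0 (via 1,0,1).
Solving with deg f ≤ 0: f(k) = 1/3.
R(k) = B(k−1)·f(k)/C(k) = 1/(3*k + 8); s_k = R·t_k = -4*3**k*factorial(k + 2).
Verify: -4*3**k*(3*k + 8)*factorial(k + 2) matches t_k.
Σ_(k=1)^n t_k = s_(n+1) − s_(1) = (-12*3**n*factorial(n + 3)) − (-72), i.e. -12*3**n*factorial(n + 3) + 72.

S(n) = -12*3**n*factorial(n + 3) + 72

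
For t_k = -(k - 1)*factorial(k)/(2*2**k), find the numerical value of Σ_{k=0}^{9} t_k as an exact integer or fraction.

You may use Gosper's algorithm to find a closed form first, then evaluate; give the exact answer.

r(k) = k*(k + 1)/(2*(k - 1)) after simplifying.
So A=k/2 + 1/2 and B=1, with C=k - 1.
f must satisfy (k/2 + 1/2)·f(k+1) − (1)·f(k) = k - 1.
From deg A=1, deg B=0, deg C=1: d=0.
A polynomial solution: f(k) = 2.
Then R = B(k−1)f/C = 2/(k - 1), so s_k = R(k)·t_k = -factorial(k)/2**k.
Δs = -(k - 1)*factorial(k)/(2*2**k), as required.
Sum = s_(10) − s_(0); s_(10) = -14175/4, s_(0) = -1 ⇒ -14171/4.

Σ = -14171/4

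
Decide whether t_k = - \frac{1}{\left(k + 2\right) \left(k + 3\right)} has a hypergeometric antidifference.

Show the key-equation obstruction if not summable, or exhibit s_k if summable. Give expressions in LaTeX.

Yes. s_k = - \frac{k}{2 k + 4}.

The ratio is (k + 2)/(k + 4).
Take A(k)=k + 2, B(k)=k + 4, C(k)=1.
Solve (k + 2)·f(k+1) − (k + 3)·f(k) = 1.
Degrees (1,1,0) ⇒ d ≤ 1.
Solving with deg f ≤ 1: f(k) = k/2.
Then R = B(k−1)f/C = k*(k + 3)/2, so s_k = R(k)·t_k = -k/(2*k + 4).
s_(k+1) − s_k = -1/(k**2 + 5*k + 6) = t_k.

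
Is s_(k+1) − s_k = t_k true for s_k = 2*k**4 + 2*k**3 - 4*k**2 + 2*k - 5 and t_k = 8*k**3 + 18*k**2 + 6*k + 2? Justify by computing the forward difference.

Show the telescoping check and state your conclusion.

s_(k+1) = 2*k**4 + 10*k**3 + 14*k**2 + 8*k - 3
s_(k+1) − s_k = 8*k**3 + 18*k**2 + 6*k + 2
(s_(k+1) − s_k) − t_k = 0

valid (s_(k+1) − s_k reduces to t_k)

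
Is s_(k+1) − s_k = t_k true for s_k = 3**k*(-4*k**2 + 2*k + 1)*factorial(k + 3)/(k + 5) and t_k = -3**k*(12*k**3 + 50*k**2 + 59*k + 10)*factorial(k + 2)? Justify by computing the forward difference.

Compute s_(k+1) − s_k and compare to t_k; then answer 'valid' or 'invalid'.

s_(k+1) = -3**(k + 1)*(4*k**2 + 6*k + 1)*factorial(k + 4)/(k + 6)
s_(k+1) − s_k = -3**k*(12*k**4 + 122*k**3 + 383*k**2 + 400*k + 66)*factorial(k + 3)/((k + 5)*(k + 6))
(s_(k+1) − s_k) − t_k = 2*3**k*(12*k**4 + 110*k**3 + 305*k**2 + 307*k + 51)*factorial(k + 2)/((k + 5)*(k + 6))

Invalid: residual 2*3**k*(12*k**4 + 110*k**3 + 305*k**2 + 307*k + 51)*factorial(k + 2)/((k + 5)*(k + 6)) ≠ 0.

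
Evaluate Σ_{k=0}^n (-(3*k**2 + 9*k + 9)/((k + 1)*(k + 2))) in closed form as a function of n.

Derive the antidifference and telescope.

Compute t_(k+1)/t_k: get (k + 1)*(3*k + (k + 1)**2 + 6)/((k + 3)*(k**2 + 3*k + 3)).
So A=k + 1 and B=k + 3, with C=k**2 + 3*k + 3.
Key eq: (k + 1)·f(k+1) = (k + 2)·f(k) + (k**2 + 3*k + 3).
deg f ≤ 2 (via 1,1,2).
Match coefficients ⇒ f(k) = k*(k + 2).
So s_k = (B(k−1)f/C)·t_k = (k*(k + 2)**2/(k**2 + 3*k + 3))·t_k = -3*k*(k + 2)/(k + 1).
Verify: 3*(-k**2 - 3*k - 3)/(k**2 + 3*k + 2) matches t_k.
Telescope: S(n) = s_(n+1) − s_(0) = 3*(-n**2 - 4*n - 3)/(n + 2) − (0) = 3*(-n**2 - 4*n - 3)/(n + 2).

S(n) = 3*(-n**2 - 4*n - 3)/(n + 2)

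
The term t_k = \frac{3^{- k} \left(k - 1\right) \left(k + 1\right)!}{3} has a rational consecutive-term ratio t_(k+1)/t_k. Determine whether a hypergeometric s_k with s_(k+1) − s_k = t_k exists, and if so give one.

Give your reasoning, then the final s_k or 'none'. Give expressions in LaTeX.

s_k = 3^{- k} \left(k + 1\right)!

Ratio r(k) = k*(k + 2)/(3*(k - 1)).
Normal form (A,B,C) = (k/3 + 2/3, 1, k - 1).
Set up (k/3 + 2/3)·f(k+1) − (1)·f(k) − (k - 1) = 0.
Degrees (1,0,1) ⇒ d ≤ 0.
Match coefficients ⇒ f(k) = 3.
Get s_k = R·t_k = factorial(k + 1)/3**k with R(k) = B(k−1)f(k)/C(k) = 3/(k - 1).
Δs = (k - 1)*factorial(k + 1)/(3*3**k), as required.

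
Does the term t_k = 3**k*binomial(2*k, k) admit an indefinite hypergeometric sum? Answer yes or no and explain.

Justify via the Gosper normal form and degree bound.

Ratio r(k) = 6*(2*k + 1)/(k + 1).
Factor: A=12*k + 6; B=k + 1; C=1.
f must satisfy (12*k + 6)·f(k+1) − (k)·f(k) = 1.
d = -1 from the (1,1,0) case.
deg f ≤ -1 is impossible — no certificate.

No; the degree bound rules out any f.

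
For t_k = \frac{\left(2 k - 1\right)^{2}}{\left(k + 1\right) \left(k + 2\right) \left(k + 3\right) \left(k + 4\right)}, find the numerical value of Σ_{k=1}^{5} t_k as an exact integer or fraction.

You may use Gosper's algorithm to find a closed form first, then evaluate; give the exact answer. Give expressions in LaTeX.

Σ = 5/42

t_(k+1)/t_k = (k + 1)*(2*k + 1)**2/((k + 5)*(2*k - 1)**2).
A = k + 1, B = k + 5, C = k**2 - k + 1/4.
Key eq: (k + 1)·f(k+1) = (k + 4)·f(k) + (k**2 - k + 1/4).
Bound: deg f ≤ 3.
Solve for f: f(k) = k*(k**2 - 2*k + 3)/8 (degree 3 ≤ 3).
So s_k = (B(k−1)f/C)·t_k = (k*(k + 4)*(k**2 - 2*k + 3)/(2*(2*k - 1)**2))·t_k = k*(k**2 - 2*k + 3)/(2*(k**3 + 6*k**2 + 11*k + 6)).
s_(k+1) − s_k = (4*k**2 - 4*k + 1)/(k**4 + 10*k**3 + 35*k**2 + 50*k + 24) = t_k.
Evaluate s at k=6 and k=1: 9/56 and 1/24; difference 5/42.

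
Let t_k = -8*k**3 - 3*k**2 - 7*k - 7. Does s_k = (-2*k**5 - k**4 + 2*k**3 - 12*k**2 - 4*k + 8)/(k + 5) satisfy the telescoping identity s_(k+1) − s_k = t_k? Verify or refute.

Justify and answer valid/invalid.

s_(k+1) = (-2*k**5 - 11*k**4 - 22*k**3 - 32*k**2 - 36*k - 9)/(k + 6)
s_(k+1) − s_k = (-8*k**5 - 73*k**4 - 142*k**3 - 120*k**2 - 173*k - 93)/(k**2 + 11*k + 30)
(s_(k+1) − s_k) − t_k = 3*(6*k**4 + 46*k**3 + 18*k**2 + 38*k + 39)/(k**2 + 11*k + 30)

Invalid: residual 3*(6*k**4 + 46*k**3 + 18*k**2 + 38*k + 39)/(k**2 + 11*k + 30) ≠ 0.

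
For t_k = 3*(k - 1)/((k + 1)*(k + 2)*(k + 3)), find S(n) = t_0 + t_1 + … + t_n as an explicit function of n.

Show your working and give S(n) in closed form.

Compute t_(k+1)/t_k: get k*(k + 1)/((k - 1)*(k + 4)).
Gosper form: A/B · C(k+1)/C(k) with A=k + 1, B=k + 4, C=k - 1.
Key eq: (k + 1)·f(k+1) = (k + 3)·f(k) + (k - 1).
deg f ≤ 2 (via 1,1,1).
A polynomial solution: f(k) = -k.
So s_k = (B(k−1)f/C)·t_k = (-k*(k + 3)/(k - 1))·t_k = -3*k/((k + 1)*(k + 2)).
s_(k+1) − s_k = 3*(k - 1)/(k**3 + 6*k**2 + 11*k + 6) = t_k.
Telescope: S(n) = s_(n+1) − s_(0) = 3*(-n - 1)/(n**2 + 5*n + 6) − (0) = 3*(-n - 1)/(n**2 + 5*n + 6).

S(n) = 3*(-n - 1)/(n**2 + 5*n + 6)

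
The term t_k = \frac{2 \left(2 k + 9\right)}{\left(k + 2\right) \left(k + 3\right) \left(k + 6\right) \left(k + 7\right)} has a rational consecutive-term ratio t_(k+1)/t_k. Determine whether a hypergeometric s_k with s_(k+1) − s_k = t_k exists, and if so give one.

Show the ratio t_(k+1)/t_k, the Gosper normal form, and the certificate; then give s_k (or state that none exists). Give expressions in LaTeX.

s_k = \frac{k \left(k + 8\right)}{6 \left(k^{2} + 8 k + 12\right)}

Compute t_(k+1)/t_k: get (k + 2)*(k + 6)*(2*k + 11)/((k + 4)*(k + 8)*(2*k + 9)).
Normal form (A,B,C) = (k + 2, k + 8, k**3 + 27*k**2/2 + 121*k/2 + 90).
Need (k + 2)·f(k+1) − (k + 7)·f(k) = k**3 + 27*k**2/2 + 121*k/2 + 90.
deg f ≤ 5 (via 1,1,3).
Match coefficients ⇒ f(k) = k*(k + 3)*(k + 4)*(k + 5)*(k + 8)/24.
Get s_k = R·t_k = k*(k + 8)/(6*(k**2 + 8*k + 12)) with R(k) = B(k−1)f(k)/C(k) = k*(k + 3)*(k + 7)*(k + 8)/(12*(2*k + 9)).
Δs = 2*(2*k + 9)/(k**4 + 18*k**3 + 113*k**2 + 288*k + 252), as required.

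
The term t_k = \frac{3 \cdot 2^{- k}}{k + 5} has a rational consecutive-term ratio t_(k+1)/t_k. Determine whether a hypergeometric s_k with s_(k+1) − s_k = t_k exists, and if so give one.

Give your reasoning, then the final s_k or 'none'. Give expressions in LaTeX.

not Gosper-summable; s_k does not exist

t_(k+1)/t_k = (k + 5)/(2*(k + 6)).
A = k/2 + 5/2, B = k + 6, C = 1.
Solve (k/2 + 5/2)·f(k+1) − (k + 5)·f(k) = 1.
Degrees (1,1,0) ⇒ d ≤ -1.
deg f ≤ -1 is impossible — no certificate.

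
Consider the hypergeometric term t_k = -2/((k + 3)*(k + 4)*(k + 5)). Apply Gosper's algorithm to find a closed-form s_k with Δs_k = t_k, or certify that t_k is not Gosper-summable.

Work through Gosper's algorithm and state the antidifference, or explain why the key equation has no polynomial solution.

Compute t_(k+1)/t_k: get (k + 3)/(k + 6).
Take A(k)=k + 3, B(k)=k + 6, C(k)=1.
Key eq: (k + 3)·f(k+1) = (k + 5)·f(k) + (1).
From deg A=1, deg B=1, deg C=0: d=2.
Solving with deg f ≤ 2: f(k) = k*(k + 7)/24.
R(k) = B(k−1)·f(k)/C(k) = k*(k + 5)*(k + 7)/24; s_k = R·t_k = k*(-k - 7)/(12*(k + 3)*(k + 4)).
Δs = -2/(k**3 + 12*k**2 + 47*k + 60), as required.

s_k = k*(-k - 7)/(12*(k + 3)*(k + 4))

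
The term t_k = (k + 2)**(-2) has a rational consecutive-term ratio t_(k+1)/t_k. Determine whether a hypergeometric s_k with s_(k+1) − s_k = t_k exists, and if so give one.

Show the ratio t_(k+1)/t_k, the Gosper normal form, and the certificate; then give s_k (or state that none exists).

not Gosper-summable; s_k does not exist

r(k) = (k + 2)**2/(k + 3)**2 after simplifying.
Factor: A=k**2 + 4*k + 4; B=k**2 + 6*k + 9; C=1.
Key eq: (k**2 + 4*k + 4)·f(k+1) = (k**2 + 4*k + 4)·f(k) + (1).
From deg A=2, deg B=2, deg C=0: d=0.
Generic f = c0 gives residual -1; -1 = 0 cannot hold, so t_k is not Gosper-summable.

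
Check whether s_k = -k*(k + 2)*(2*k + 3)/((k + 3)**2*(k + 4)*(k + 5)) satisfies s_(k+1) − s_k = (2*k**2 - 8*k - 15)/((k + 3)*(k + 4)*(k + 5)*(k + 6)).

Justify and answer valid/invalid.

s_(k+1) = -(k + 1)*(k + 3)*(2*k + 5)/((k + 4)**2*(k + 5)*(k + 6))
s_(k+1) − s_k = (k*(k + 2)*(k + 4)*(k + 6)*(2*k + 3) - (k + 1)*(k + 3)**3*(2*k + 5))/((k + 3)**2*(k + 4)**2*(k + 5)*(k + 6))
(s_(k+1) − s_k) − t_k = (-4*k**3 - 13*k**2 + 21*k + 45)/(k**6 + 25*k**5 + 257*k**4 + 1391*k**3 + 4182*k**2 + 6624*k + 4320)

Invalid: residual (-4*k**3 - 13*k**2 + 21*k + 45)/(k**6 + 25*k**5 + 257*k**4 + 1391*k**3 + 4182*k**2 + 6624*k + 4320) ≠ 0.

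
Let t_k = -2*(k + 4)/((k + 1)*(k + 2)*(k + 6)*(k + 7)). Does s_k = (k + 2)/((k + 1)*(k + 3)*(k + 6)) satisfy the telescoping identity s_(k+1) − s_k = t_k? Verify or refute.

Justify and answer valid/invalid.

Invalid: residual (3*k**2 + 23*k + 38)/(k**6 + 23*k**5 + 207*k**4 + 925*k**3 + 2144*k**2 + 2412*k + 1008) ≠ 0.

s_(k+1) = (k + 3)/((k + 2)*(k + 4)*(k + 7))
s_(k+1) − s_k = ((k + 1)*(k + 3)**2*(k + 6) - (k + 2)**2*(k + 4)*(k + 7))/((k + 1)*(k + 2)*(k + 3)*(k + 4)*(k + 6)*(k + 7))
(s_(k+1) − s_k) − t_k = (3*k**2 + 23*k + 38)/(k**6 + 23*k**5 + 207*k**4 + 925*k**3 + 2144*k**2 + 2412*k + 1008)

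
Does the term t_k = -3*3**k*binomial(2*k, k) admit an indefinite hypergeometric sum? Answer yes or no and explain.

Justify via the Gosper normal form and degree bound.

t_(k+1)/t_k = 6*(2*k + 1)/(k + 1).
Gosper form: A/B · C(k+1)/C(k) with A=12*k + 6, B=k + 1, C=1.
Need (12*k + 6)·f(k+1) − (k)·f(k) = 1.
Bound: deg f ≤ -1.
Bound -1 < 0, so the key equation has no polynomial solution.

No — negative degree bound, so no certificate f.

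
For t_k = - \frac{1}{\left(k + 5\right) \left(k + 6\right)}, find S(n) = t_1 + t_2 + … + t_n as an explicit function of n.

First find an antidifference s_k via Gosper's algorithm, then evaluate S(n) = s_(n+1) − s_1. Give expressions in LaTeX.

Step 1: r(k) = (k + 5)/(k + 7).
Gosper form: A/B · C(k+1)/C(k) with A=k + 5, B=k + 7, C=1.
Set up (k + 5)·f(k+1) − (k + 6)·f(k) − (1) = 0.
From deg A=1, deg B=1, deg C=0: d=1.
Solve for f: f(k) = k/5 (degree 1 ≤ 1).
Get s_k = R·t_k = -k/(5*k + 25) with R(k) = B(k−1)f(k)/C(k) = k*(k + 6)/5.
Check: Δs_k = -1/(k**2 + 11*k + 30). ✓
s_(n+1) = (-n - 1)/(5*(n + 6)) and s_(1) = -1/30, so S(n) = -n/(6*n + 36).

S(n) = - \frac{n}{6 n + 36}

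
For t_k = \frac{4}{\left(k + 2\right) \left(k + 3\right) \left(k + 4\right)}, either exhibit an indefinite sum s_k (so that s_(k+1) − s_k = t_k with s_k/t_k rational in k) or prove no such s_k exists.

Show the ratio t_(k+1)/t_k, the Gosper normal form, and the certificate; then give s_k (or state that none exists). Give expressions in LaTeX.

Step 1: r(k) = (k + 2)/(k + 5).
So A=k + 2 and B=k + 5, with C=1.
Solve (k + 2)·f(k+1) − (k + 4)·f(k) = 1.
d = 2 from the (1,1,0) case.
Match coefficients ⇒ f(k) = k*(k + 5)/12.
Get s_k = R·t_k = k*(k + 5)/(3*(k + 2)*(k + 3)) with R(k) = B(k−1)f(k)/C(k) = k*(k + 4)*(k + 5)/12.
Check: Δs_k = 4/(k**3 + 9*k**2 + 26*k + 24). ✓

s_k = \frac{k \left(k + 5\right)}{3 \left(k + 2\right) \left(k + 3\right)}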